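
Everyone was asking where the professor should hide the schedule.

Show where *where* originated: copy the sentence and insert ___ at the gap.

Underlying clause: The professor should hide the schedule where.
'where' is the locative complement of 'hide'. The gap is right after 'schedule'.

Everyone was asking where the professor should hide the schedule ___.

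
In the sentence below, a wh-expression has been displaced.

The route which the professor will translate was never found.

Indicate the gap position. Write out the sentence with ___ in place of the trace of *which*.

The route which the professor will translate ___ was never found.

'which' is the direct object of 'translate'. The gap is right after 'translate'.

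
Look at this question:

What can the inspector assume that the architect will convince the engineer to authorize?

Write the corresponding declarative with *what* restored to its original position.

'what' is the direct object of 'authorize'. It moves to the left edge, and the trace sits right after 'authorize':
What can the inspector assume that the architect will convince the engineer to authorize ___?

The inspector can assume that the architect will convince the engineer to authorize what.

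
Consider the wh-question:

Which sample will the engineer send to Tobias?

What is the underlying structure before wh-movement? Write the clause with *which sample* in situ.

'which sample' is the direct object of 'send'. Wh-movement fronts it, leaving a gap right after 'send':
Which sample will the engineer send ___ to Tobias?

The engineer will send which sample to Tobias.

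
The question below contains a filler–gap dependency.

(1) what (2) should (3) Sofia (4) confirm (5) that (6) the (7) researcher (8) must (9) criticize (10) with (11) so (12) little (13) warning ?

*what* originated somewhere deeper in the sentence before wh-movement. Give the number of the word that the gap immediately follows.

Underlying clause: Sofia should confirm that the researcher must criticize what with so little warning.
'what' is the direct object of 'criticize'. Wh-movement fronts it, leaving a gap right after 'criticize':
What should Sofia confirm that the researcher must criticize ___ with so little warning?
'criticize' is word 9.

9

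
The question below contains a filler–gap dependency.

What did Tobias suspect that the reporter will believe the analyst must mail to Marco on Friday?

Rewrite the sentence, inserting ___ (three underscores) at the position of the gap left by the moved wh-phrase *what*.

What did Tobias suspect that the reporter will believe the analyst must mail ___ to Marco on Friday?

Pre-movement form: Tobias did suspect that the reporter will believe the analyst must mail what to Marco on Friday.
'what' functions as the direct object of 'mail'. The gap is right after 'mail'.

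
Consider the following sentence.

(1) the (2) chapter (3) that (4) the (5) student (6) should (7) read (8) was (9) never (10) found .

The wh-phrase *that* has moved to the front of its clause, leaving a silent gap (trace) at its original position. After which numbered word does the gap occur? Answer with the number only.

7

'that' functions as the direct object of 'read'. It moves to the left edge, and the trace sits right after 'read':
The chapter that the student should read ___ was never found.
'read' is word 7.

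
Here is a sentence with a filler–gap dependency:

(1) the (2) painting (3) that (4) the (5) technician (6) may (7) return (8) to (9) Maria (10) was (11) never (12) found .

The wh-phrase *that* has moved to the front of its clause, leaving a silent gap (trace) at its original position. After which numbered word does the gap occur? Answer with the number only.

7

'that' is the direct object of 'return'. Wh-movement fronts it, leaving a gap right after 'return':
The painting that the technician may return ___ to Maria was never found.
'return' is word 7.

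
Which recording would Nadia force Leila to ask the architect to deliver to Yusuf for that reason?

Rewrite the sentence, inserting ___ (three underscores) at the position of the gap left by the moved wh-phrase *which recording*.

Pre-movement form: Nadia would force Leila to ask the architect to deliver which recording to Yusuf for that reason.
The filler 'which recording' is interpreted as the direct object of 'deliver'. The gap is right after 'deliver'.

Which recording would Nadia force Leila to ask the architect to deliver ___ to Yusuf for that reason?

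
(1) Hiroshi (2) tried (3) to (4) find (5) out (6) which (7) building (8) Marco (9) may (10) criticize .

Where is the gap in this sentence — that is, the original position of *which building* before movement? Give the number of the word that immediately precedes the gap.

10

Pre-movement form: Marco may criticize which building.
The filler 'which building' is interpreted as the direct object of 'criticize'. Wh-movement fronts it, leaving a gap right after 'criticize':
Hiroshi tried to find out which building Marco may criticize ___.
'criticize' is word 10.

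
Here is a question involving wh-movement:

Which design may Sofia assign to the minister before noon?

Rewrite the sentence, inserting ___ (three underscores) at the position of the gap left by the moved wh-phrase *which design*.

Which design may Sofia assign ___ to the minister before noon?

Pre-movement form: Sofia may assign which design to the minister before noon.
'which design' functions as the direct object of 'assign'. The gap is right after 'assign'.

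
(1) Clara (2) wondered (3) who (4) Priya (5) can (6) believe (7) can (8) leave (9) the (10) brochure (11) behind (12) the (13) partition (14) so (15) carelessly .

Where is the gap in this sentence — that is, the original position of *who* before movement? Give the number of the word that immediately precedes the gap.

Before movement: Priya can believe who can leave the brochure behind the partition so carelessly.
'who' functions as the subject of the clause embedded under 'believe'. Fronting leaves a gap immediately after 'believe':
Clara wondered who Priya can believe ___ can leave the brochure behind the partition so carelessly.
'believe' is word 6.

6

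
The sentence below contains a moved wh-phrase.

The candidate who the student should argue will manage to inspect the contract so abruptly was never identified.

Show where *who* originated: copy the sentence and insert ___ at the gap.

'who' is the subject of the clause embedded under 'argue'. The gap is right after 'argue'.

The candidate who the student should argue ___ will manage to inspect the contract so abruptly was never identified.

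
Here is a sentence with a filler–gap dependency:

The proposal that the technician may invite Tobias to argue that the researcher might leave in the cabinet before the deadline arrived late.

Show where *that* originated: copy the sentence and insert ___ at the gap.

The proposal that the technician may invite Tobias to argue that the researcher might leave ___ in the cabinet before the deadline arrived late.

'that' functions as the direct object of 'leave'. The gap is right after 'leave'.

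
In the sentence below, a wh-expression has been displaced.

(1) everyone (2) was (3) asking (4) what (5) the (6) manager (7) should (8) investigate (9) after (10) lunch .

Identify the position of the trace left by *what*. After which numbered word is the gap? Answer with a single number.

8

In situ: The manager should investigate what after lunch.
The filler 'what' is interpreted as the direct object of 'investigate'. Fronting leaves a gap immediately after 'investigate':
Everyone was asking what the manager should investigate ___ after lunch.
'investigate' is word 8.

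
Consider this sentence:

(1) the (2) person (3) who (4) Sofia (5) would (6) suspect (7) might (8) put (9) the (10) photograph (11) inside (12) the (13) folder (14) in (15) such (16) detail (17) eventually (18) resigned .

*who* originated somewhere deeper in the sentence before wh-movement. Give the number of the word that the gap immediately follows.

6

'who' functions as the subject of the clause embedded under 'suspect'. It moves to the left edge, and the trace sits right after 'suspect':
The person who Sofia would suspect ___ might put the photograph inside the folder in such detail eventually resigned.
'suspect' is word 6.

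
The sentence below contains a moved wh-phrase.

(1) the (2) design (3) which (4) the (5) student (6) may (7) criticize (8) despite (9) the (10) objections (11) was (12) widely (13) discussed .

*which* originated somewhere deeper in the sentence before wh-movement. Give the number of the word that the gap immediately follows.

The filler 'which' is interpreted as the direct object of 'criticize'. Fronting leaves a gap immediately after 'criticize':
The design which the student may criticize ___ despite the objections was widely discussed.
'criticize' is word 7.

7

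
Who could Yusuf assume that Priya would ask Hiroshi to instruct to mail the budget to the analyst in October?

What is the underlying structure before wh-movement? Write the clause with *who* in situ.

'who' functions as the direct object of 'instruct'. Wh-movement fronts it, leaving a gap right after 'instruct':
Who could Yusuf assume that Priya would ask Hiroshi to instruct ___ to mail the budget to the analyst in October?

Yusuf could assume that Priya would ask Hiroshi to instruct who to mail the budget to the analyst in October.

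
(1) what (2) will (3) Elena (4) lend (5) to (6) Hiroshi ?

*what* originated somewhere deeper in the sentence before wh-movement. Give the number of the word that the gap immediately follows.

4

Underlying clause: Elena will lend what to Hiroshi.
'what' is the direct object of 'lend'. Fronting leaves a gap immediately after 'lend':
What will Elena lend ___ to Hiroshi?
'lend' is word 4.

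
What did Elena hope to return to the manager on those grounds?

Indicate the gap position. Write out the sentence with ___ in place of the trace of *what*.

In situ: Elena did hope to return what to the manager on those grounds.
The filler 'what' is interpreted as the direct object of 'return'. The gap is right after 'return'.

What did Elena hope to return ___ to the manager on those grounds?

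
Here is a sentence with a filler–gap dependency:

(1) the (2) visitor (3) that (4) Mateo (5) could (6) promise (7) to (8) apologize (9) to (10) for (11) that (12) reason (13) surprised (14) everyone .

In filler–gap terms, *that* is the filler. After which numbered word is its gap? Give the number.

'that' functions as the object of the preposition 'to'. Fronting leaves a gap immediately after 'to':
The visitor that Mateo could promise to apologize to ___ for that reason surprised everyone.
'to' is word 9.

9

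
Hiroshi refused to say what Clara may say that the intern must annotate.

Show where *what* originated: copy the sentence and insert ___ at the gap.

Underlying clause: Clara may say that the intern must annotate what.
The filler 'what' is interpreted as the direct object of 'annotate'. The gap is right after 'annotate'.

Hiroshi refused to say what Clara may say that the intern must annotate ___.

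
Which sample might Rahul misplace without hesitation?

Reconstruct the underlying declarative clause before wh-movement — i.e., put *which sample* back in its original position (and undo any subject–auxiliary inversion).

Rahul might misplace which sample without hesitation.

'which sample' functions as the direct object of 'misplace'. It moves to the left edge, and the trace sits right after 'misplace':
Which sample might Rahul misplace ___ without hesitation?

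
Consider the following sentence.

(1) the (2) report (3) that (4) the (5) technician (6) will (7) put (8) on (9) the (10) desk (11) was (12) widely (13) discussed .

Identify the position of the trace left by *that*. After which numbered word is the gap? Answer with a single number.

7

'that' functions as the direct object of 'put'. Fronting leaves a gap immediately after 'put':
The report that the technician will put ___ on the desk was widely discussed.
'put' is word 7.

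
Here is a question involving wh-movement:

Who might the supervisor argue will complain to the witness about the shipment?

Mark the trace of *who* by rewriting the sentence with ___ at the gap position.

Who might the supervisor argue ___ will complain to the witness about the shipment?

Pre-movement form: The supervisor might argue who will complain to the witness about the shipment.
'who' functions as the subject of the clause embedded under 'argue'. The gap is right after 'argue'.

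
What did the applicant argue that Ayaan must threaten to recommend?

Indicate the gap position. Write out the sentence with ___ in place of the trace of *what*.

In situ: The applicant did argue that Ayaan must threaten to recommend what.
The filler 'what' is interpreted as the direct object of 'recommend'. The gap is right after 'recommend'.

What did the applicant argue that Ayaan must threaten to recommend ___?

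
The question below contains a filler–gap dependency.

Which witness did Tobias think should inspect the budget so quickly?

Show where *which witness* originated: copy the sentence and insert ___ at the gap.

Before movement: Tobias did think which witness should inspect the budget so quickly.
The filler 'which witness' is interpreted as the subject of the clause embedded under 'think'. The gap is right after 'think'.

Which witness did Tobias think ___ should inspect the budget so quickly?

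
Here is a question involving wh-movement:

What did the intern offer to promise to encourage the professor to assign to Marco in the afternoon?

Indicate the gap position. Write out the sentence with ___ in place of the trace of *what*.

Underlying clause: The intern did offer to promise to encourage the professor to assign what to Marco in the afternoon.
The filler 'what' is interpreted as the direct object of 'assign'. The gap is right after 'assign'.

What did the intern offer to promise to encourage the professor to assign ___ to Marco in the afternoon?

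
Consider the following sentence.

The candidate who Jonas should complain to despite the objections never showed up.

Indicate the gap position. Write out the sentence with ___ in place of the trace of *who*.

The candidate who Jonas should complain to ___ despite the objections never showed up.

'who' functions as the object of the preposition 'to'. The gap is right after 'to'.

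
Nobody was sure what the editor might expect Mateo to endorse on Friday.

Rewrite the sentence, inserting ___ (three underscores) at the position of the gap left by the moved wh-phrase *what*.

In situ: The editor might expect Mateo to endorse what on Friday.
The filler 'what' is interpreted as the direct object of 'endorse'. The gap is right after 'endorse'.

Nobody was sure what the editor might expect Mateo to endorse ___ on Friday.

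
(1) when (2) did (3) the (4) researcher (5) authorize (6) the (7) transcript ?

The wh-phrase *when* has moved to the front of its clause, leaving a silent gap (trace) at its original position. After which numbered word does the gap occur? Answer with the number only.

7

In situ: The researcher did authorize the transcript when.
'when' functions as the temporal adjunct. Wh-movement fronts it, leaving a gap right after 'transcript':
When did the researcher authorize the transcript ___?
'transcript' is word 7.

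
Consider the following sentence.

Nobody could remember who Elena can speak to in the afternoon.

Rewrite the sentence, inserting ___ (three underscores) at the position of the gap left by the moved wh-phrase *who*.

Pre-movement form: Elena can speak to who in the afternoon.
'who' functions as the object of the preposition 'to'. The gap is right after 'to'.

Nobody could remember who Elena can speak to ___ in the afternoon.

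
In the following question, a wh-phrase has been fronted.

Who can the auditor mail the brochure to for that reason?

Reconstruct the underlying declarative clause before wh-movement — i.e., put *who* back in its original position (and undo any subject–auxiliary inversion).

The auditor can mail the brochure to who for that reason.

'who' functions as the object of the preposition 'to' (recipient of 'mail'). It moves to the left edge, and the trace sits right after 'to':
Who can the auditor mail the brochure to ___ for that reason?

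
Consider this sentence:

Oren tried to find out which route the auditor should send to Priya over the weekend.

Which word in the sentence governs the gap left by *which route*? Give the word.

Before movement: The auditor should send which route to Priya over the weekend.
'which route' functions as the direct object of 'send'. It moves to the left edge, and the trace sits right after 'send':
Oren tried to find out which route the auditor should send ___ to Priya over the weekend.

send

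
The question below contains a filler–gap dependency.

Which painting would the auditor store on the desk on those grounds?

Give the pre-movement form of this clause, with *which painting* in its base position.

The auditor would store which painting on the desk on those grounds.

'which painting' functions as the direct object of 'store'. Fronting leaves a gap immediately after 'store':
Which painting would the auditor store ___ on the desk on those grounds?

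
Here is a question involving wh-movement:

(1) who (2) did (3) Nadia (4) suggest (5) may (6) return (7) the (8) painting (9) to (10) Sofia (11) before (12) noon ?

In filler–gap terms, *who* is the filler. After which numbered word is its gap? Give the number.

Pre-movement form: Nadia did suggest who may return the painting to Sofia before noon.
'who' functions as the subject of the clause embedded under 'suggest'. Wh-movement fronts it, leaving a gap right after 'suggest':
Who did Nadia suggest ___ may return the painting to Sofia before noon?
'suggest' is word 4.

4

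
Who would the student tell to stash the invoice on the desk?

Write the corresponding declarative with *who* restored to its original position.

The student would tell who to stash the invoice on the desk.

The filler 'who' is interpreted as the direct object of 'tell'. Wh-movement fronts it, leaving a gap right after 'tell':
Who would the student tell ___ to stash the invoice on the desk?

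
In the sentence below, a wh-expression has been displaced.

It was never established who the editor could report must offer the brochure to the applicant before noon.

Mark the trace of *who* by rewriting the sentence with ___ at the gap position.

It was never established who the editor could report ___ must offer the brochure to the applicant before noon.

Before movement: The editor could report who must offer the brochure to the applicant before noon.
'who' functions as the subject of the clause embedded under 'report'. The gap is right after 'report'.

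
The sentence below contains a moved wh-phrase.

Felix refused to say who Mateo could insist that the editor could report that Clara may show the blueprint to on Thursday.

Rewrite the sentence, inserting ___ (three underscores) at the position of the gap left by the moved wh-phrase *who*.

Felix refused to say who Mateo could insist that the editor could report that Clara may show the blueprint to ___ on Thursday.

Before movement: Mateo could insist that the editor could report that Clara may show the blueprint to who on Thursday.
'who' functions as the object of the preposition 'to' (recipient of 'show'). The gap is right after 'to'.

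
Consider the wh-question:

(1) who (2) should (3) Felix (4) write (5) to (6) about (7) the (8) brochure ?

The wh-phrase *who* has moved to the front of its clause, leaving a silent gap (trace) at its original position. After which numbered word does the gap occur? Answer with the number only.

5

Underlying clause: Felix should write to who about the brochure.
'who' is the object of the preposition 'to'. Wh-movement fronts it, leaving a gap right after 'to':
Who should Felix write to ___ about the brochure?
'to' is word 5.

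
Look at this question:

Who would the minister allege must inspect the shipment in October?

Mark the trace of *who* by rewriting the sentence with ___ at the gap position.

Underlying clause: The minister would allege who must inspect the shipment in October.
'who' functions as the subject of the clause embedded under 'allege'. The gap is right after 'allege'.

Who would the minister allege ___ must inspect the shipment in October?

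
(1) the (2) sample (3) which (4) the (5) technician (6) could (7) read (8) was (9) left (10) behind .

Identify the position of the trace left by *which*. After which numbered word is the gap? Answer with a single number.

7

The filler 'which' is interpreted as the direct object of 'read'. Wh-movement fronts it, leaving a gap right after 'read':
The sample which the technician could read ___ was left behind.
'read' is word 7.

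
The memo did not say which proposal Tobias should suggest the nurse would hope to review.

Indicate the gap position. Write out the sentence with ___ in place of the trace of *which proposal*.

The memo did not say which proposal Tobias should suggest the nurse would hope to review ___.

Underlying clause: Tobias should suggest the nurse would hope to review which proposal.
The filler 'which proposal' is interpreted as the direct object of 'review'. The gap is right after 'review'.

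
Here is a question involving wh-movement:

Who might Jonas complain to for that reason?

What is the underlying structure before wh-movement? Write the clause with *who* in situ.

The filler 'who' is interpreted as the object of the preposition 'to'. It moves to the left edge, and the trace sits right after 'to':
Who might Jonas complain to ___ for that reason?

Jonas might complain to who for that reason.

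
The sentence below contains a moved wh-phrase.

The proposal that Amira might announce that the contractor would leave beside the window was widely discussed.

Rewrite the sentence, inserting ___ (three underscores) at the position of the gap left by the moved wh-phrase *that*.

'that' functions as the direct object of 'leave'. The gap is right after 'leave'.

The proposal that Amira might announce that the contractor would leave ___ beside the window was widely discussed.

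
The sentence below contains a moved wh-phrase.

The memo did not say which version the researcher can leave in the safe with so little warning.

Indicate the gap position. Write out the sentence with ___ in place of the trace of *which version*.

In situ: The researcher can leave which version in the safe with so little warning.
'which version' functions as the direct object of 'leave'. The gap is right after 'leave'.

The memo did not say which version the researcher can leave ___ in the safe with so little warning.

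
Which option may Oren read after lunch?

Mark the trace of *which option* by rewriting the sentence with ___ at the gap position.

Pre-movement form: Oren may read which option after lunch.
'which option' is the direct object of 'read'. The gap is right after 'read'.

Which option may Oren read ___ after lunch?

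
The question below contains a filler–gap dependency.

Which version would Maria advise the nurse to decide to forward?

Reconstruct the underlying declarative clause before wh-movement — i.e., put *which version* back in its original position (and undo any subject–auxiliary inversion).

'which version' is the direct object of 'forward'. Fronting leaves a gap immediately after 'forward':
Which version would Maria advise the nurse to decide to forward ___?

Maria would advise the nurse to decide to forward which version.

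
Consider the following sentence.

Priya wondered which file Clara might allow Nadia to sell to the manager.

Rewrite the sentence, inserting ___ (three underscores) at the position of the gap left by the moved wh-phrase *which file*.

Priya wondered which file Clara might allow Nadia to sell ___ to the manager.

Underlying clause: Clara might allow Nadia to sell which file to the manager.
The filler 'which file' is interpreted as the direct object of 'sell'. The gap is right after 'sell'.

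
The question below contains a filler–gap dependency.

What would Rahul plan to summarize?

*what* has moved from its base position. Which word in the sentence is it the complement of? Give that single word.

In situ: Rahul would plan to summarize what.
'what' is the direct object of 'summarize'. Fronting leaves a gap immediately after 'summarize':
What would Rahul plan to summarize ___?

summarize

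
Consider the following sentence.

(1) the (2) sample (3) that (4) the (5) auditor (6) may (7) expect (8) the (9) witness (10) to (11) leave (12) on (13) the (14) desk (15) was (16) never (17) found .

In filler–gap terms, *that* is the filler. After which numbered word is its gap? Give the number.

11

'that' is the direct object of 'leave'. Wh-movement fronts it, leaving a gap right after 'leave':
The sample that the auditor may expect the witness to leave ___ on the desk was never found.
'leave' is word 11.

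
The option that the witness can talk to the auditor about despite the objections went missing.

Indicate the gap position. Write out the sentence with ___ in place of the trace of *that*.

'that' is the object of the preposition 'about'. The gap is right after 'about'.

The option that the witness can talk to the auditor about ___ despite the objections went missing.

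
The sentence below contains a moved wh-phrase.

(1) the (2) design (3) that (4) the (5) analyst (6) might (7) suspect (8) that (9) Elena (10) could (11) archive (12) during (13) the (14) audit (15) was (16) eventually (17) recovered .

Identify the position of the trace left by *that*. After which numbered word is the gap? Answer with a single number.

11

'that' functions as the direct object of 'archive'. Wh-movement fronts it, leaving a gap right after 'archive':
The design that the analyst might suspect that Elena could archive ___ during the audit was eventually recovered.
'archive' is word 11.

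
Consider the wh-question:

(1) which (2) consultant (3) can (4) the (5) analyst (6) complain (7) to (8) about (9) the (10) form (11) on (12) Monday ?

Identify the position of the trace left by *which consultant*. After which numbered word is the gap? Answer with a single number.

Before movement: The analyst can complain to which consultant about the form on Monday.
The filler 'which consultant' is interpreted as the object of the preposition 'to'. It moves to the left edge, and the trace sits right after 'to':
Which consultant can the analyst complain to ___ about the form on Monday?
'to' is word 7.

7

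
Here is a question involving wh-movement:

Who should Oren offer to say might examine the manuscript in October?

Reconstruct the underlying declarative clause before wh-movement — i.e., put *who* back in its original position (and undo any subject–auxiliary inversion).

The filler 'who' is interpreted as the subject of the clause embedded under 'say'. Fronting leaves a gap immediately after 'say':
Who should Oren offer to say ___ might examine the manuscript in October?

Oren should offer to say who might examine the manuscript in October.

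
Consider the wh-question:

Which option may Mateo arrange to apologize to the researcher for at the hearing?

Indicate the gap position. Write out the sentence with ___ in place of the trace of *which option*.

Pre-movement form: Mateo may arrange to apologize to the researcher for which option at the hearing.
'which option' is the object of the preposition 'for'. The gap is right after 'for'.

Which option may Mateo arrange to apologize to the researcher for ___ at the hearing?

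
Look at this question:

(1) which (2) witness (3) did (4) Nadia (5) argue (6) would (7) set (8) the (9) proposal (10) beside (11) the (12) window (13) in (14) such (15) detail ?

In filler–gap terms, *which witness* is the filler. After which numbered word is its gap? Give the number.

Before movement: Nadia did argue which witness would set the proposal beside the window in such detail.
'which witness' functions as the subject of the clause embedded under 'argue'. Fronting leaves a gap immediately after 'argue':
Which witness did Nadia argue ___ would set the proposal beside the window in such detail?
'argue' is word 5.

5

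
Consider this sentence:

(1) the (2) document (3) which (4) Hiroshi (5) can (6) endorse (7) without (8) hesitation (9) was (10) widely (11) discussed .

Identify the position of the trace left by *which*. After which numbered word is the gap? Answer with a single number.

'which' functions as the direct object of 'endorse'. It moves to the left edge, and the trace sits right after 'endorse':
The document which Hiroshi can endorse ___ without hesitation was widely discussed.
'endorse' is word 6.

6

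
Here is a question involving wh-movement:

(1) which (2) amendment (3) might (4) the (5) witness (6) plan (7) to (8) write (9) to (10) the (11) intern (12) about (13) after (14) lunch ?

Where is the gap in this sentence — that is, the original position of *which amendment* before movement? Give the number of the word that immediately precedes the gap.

In situ: The witness might plan to write to the intern about which amendment after lunch.
'which amendment' functions as the object of the preposition 'about'. It moves to the left edge, and the trace sits right after 'about':
Which amendment might the witness plan to write to the intern about ___ after lunch?
'about' is word 12.

12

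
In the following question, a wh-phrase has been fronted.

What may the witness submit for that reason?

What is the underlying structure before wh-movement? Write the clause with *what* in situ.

'what' functions as the direct object of 'submit'. It moves to the left edge, and the trace sits right after 'submit':
What may the witness submit ___ for that reason?

The witness may submit what for that reason.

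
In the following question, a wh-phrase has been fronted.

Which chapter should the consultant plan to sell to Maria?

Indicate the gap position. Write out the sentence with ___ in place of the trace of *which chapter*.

Underlying clause: The consultant should plan to sell which chapter to Maria.
'which chapter' functions as the direct object of 'sell'. The gap is right after 'sell'.

Which chapter should the consultant plan to sell ___ to Maria?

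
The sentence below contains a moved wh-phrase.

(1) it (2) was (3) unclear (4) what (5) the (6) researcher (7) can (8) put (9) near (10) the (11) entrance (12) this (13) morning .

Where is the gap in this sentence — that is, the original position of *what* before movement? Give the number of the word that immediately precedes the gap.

8

Before movement: The researcher can put what near the entrance this morning.
The filler 'what' is interpreted as the direct object of 'put'. It moves to the left edge, and the trace sits right after 'put':
It was unclear what the researcher can put ___ near the entrance this morning.
'put' is word 8.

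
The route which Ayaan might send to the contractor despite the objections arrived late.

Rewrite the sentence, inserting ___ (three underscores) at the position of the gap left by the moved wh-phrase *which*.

The route which Ayaan might send ___ to the contractor despite the objections arrived late.

The filler 'which' is interpreted as the direct object of 'send'. The gap is right after 'send'.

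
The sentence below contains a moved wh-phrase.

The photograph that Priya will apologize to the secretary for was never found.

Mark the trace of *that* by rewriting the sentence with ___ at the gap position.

'that' functions as the object of the preposition 'for'. The gap is right after 'for'.

The photograph that Priya will apologize to the secretary for ___ was never found.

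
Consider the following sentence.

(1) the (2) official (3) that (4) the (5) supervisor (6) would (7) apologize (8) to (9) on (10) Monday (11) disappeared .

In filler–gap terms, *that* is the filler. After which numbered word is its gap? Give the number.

8

'that' is the object of the preposition 'to'. Fronting leaves a gap immediately after 'to':
The official that the supervisor would apologize to ___ on Monday disappeared.
'to' is word 8.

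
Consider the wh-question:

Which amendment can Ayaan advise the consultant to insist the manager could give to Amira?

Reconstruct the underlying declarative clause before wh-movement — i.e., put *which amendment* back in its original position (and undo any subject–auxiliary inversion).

The filler 'which amendment' is interpreted as the direct object of 'give'. Fronting leaves a gap immediately after 'give':
Which amendment can Ayaan advise the consultant to insist the manager could give ___ to Amira?

Ayaan can advise the consultant to insist the manager could give which amendment to Amira.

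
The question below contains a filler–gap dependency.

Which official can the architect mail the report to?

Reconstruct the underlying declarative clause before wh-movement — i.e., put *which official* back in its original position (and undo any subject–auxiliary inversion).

The architect can mail the report to which official.

'which official' is the object of the preposition 'to' (recipient of 'mail'). Wh-movement fronts it, leaving a gap right after 'to':
Which official can the architect mail the report to ___?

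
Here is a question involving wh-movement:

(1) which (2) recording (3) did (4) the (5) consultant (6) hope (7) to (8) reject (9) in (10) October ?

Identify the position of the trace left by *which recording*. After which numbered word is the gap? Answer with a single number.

Underlying clause: The consultant did hope to reject which recording in October.
'which recording' is the direct object of 'reject'. It moves to the left edge, and the trace sits right after 'reject':
Which recording did the consultant hope to reject ___ in October?
'reject' is word 8.

8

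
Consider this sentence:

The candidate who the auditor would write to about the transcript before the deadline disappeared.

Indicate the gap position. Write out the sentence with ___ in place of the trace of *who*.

The candidate who the auditor would write to ___ about the transcript before the deadline disappeared.

The filler 'who' is interpreted as the object of the preposition 'to'. The gap is right after 'to'.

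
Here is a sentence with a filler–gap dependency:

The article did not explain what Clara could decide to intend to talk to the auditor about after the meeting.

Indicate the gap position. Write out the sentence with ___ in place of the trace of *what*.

The article did not explain what Clara could decide to intend to talk to the auditor about ___ after the meeting.

In situ: Clara could decide to intend to talk to the auditor about what after the meeting.
The filler 'what' is interpreted as the object of the preposition 'about'. The gap is right after 'about'.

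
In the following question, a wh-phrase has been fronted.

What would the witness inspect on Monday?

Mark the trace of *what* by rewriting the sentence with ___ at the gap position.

Before movement: The witness would inspect what on Monday.
'what' is the direct object of 'inspect'. The gap is right after 'inspect'.

What would the witness inspect ___ on Monday?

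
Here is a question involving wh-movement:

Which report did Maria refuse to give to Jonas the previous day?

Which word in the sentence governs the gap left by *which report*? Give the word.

Pre-movement form: Maria did refuse to give which report to Jonas the previous day.
'which report' is the direct object of 'give'. It moves to the left edge, and the trace sits right after 'give':
Which report did Maria refuse to give ___ to Jonas the previous day?

give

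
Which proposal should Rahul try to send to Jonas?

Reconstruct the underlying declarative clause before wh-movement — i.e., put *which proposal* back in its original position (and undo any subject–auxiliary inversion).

Rahul should try to send which proposal to Jonas.

'which proposal' is the direct object of 'send'. It moves to the left edge, and the trace sits right after 'send':
Which proposal should Rahul try to send ___ to Jonas?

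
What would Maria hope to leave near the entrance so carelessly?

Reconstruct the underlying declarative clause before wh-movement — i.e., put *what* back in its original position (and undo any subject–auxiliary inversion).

Maria would hope to leave what near the entrance so carelessly.

'what' is the direct object of 'leave'. Fronting leaves a gap immediately after 'leave':
What would Maria hope to leave ___ near the entrance so carelessly?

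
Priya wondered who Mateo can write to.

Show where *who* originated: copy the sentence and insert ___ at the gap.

Priya wondered who Mateo can write to ___.

Underlying clause: Mateo can write to who.
The filler 'who' is interpreted as the object of the preposition 'to'. The gap is right after 'to'.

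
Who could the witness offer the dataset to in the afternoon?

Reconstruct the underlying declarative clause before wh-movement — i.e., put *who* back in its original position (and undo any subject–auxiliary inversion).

The filler 'who' is interpreted as the object of the preposition 'to' (recipient of 'offer'). Wh-movement fronts it, leaving a gap right after 'to':
Who could the witness offer the dataset to ___ in the afternoon?

The witness could offer the dataset to who in the afternoon.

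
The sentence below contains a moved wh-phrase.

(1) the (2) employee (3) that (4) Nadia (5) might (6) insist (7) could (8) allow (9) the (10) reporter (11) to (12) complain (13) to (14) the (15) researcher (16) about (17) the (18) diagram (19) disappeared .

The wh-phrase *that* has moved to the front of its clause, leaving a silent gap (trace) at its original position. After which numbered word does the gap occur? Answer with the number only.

6

'that' is the subject of the clause embedded under 'insist'. Wh-movement fronts it, leaving a gap right after 'insist':
The employee that Nadia might insist ___ could allow the reporter to complain to the researcher about the diagram disappeared.
'insist' is word 6.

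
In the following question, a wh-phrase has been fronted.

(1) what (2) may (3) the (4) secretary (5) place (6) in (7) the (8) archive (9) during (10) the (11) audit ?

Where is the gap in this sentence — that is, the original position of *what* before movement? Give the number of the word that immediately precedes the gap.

5

Underlying clause: The secretary may place what in the archive during the audit.
The filler 'what' is interpreted as the direct object of 'place'. It moves to the left edge, and the trace sits right after 'place':
What may the secretary place ___ in the archive during the audit?
'place' is word 5.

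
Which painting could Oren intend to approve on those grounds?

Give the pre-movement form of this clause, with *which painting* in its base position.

The filler 'which painting' is interpreted as the direct object of 'approve'. Wh-movement fronts it, leaving a gap right after 'approve':
Which painting could Oren intend to approve ___ on those grounds?

Oren could intend to approve which painting on those grounds.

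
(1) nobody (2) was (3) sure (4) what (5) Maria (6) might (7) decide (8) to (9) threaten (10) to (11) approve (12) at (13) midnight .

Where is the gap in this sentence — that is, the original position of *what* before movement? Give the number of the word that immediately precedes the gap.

Before movement: Maria might decide to threaten to approve what at midnight.
'what' functions as the direct object of 'approve'. Wh-movement fronts it, leaving a gap right after 'approve':
Nobody was sure what Maria might decide to threaten to approve ___ at midnight.
'approve' is word 11.

11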